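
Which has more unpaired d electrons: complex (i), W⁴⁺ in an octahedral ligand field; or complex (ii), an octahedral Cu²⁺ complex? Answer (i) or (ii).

(i): Group 6 minus oxidation state +4 gives a d² configuration for W⁴⁺; t2g^2 e_g^0 → 2 unpaired.
(ii): Cu sits in group 11; removing 2 electrons leaves Cu²⁺ with 11 − 2 = 9 d electrons; For octahedral d⁹ the high- and low-spin configurations coincide; t₂g⁶ eg³ → 1 unpaired.
So (i) has more unpaired electrons.

(i)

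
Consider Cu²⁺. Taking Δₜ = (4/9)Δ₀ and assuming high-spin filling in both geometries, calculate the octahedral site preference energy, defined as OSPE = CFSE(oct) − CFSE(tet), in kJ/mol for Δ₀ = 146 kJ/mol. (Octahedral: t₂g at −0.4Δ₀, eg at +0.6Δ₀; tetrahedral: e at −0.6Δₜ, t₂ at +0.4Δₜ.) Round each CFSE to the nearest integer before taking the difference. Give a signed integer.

Group 11 minus oxidation state +2 gives a d⁹ configuration for Cu²⁺.
Octahedral (high-spin): t₂g⁶ eg³, CFSE = 6(−0.4) + 3(+0.6) = -0.6Δ₀ = -0.6 × 146 = -88 kJ/mol.
Tetrahedral e⁴ t₂⁵ gives -0.4Δₜ = -0.4 × (4/9) × 146 = -26 kJ/mol.
OSPE = CFSE(oct) − CFSE(tet) = -88 − (-26) = -62 kJ/mol.

-62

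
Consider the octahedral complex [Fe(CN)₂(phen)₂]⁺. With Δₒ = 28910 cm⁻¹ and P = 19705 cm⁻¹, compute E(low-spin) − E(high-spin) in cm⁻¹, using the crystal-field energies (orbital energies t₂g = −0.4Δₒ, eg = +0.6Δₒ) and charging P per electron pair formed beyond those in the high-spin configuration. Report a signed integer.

-18410

Ligand charges: 2×(-1) from CN⁻ and 2×(+0) from phen sum to -2; with overall charge +1, Fe is +3.
Fe is in group 8, so Fe³⁺ is d⁵ (8 − 3 = 5).
In the high-spin limit (t₂g³ eg²) the orbital term is 0.0Δₒ = 0 cm⁻¹, with no excess pairing.
For low-spin the configuration is t₂g⁵ eg⁰: orbital energy -2.0 × 28910 = -57820 cm⁻¹, and 2 additional pairs relative to high-spin add 39410 cm⁻¹, giving -18410 cm⁻¹.
The difference is -18410 − (0) = -18410 cm⁻¹, so low-spin lies lower.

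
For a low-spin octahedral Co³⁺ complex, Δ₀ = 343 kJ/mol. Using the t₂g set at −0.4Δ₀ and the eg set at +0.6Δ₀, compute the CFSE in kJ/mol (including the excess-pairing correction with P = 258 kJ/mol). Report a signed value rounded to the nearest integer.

Group 9 minus oxidation state +3 gives a d⁶ configuration for Co³⁺.
Configuration: t₂g⁶ eg⁰.
CFSE(orbital) = 6×(-0.4Δ₀) + 0×(0.6Δ₀) = -2.4Δ₀; with Δ₀ = 343 kJ/mol that is -823 kJ/mol.
High-spin d⁶ would be t₂g⁴ eg² with 1 pair; low-spin has 3, so 2 excess pairs cost +2P = +516 kJ/mol.
Net CFSE = -823 + 516 = -307 kJ/mol.

-307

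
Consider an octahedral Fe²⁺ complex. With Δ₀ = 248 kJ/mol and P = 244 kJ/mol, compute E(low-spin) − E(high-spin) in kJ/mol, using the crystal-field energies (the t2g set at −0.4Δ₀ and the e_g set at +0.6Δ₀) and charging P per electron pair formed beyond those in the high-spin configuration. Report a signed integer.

Group 8 minus oxidation state +2 gives a d⁶ configuration for Fe²⁺.
High-spin: t2g^4 e_g^2, CFSE = -0.4Δ₀ = -99 kJ/mol.
Low-spin t2g^6 e_g^0 gives -2.4Δ₀ = -595 kJ/mol, but forming 2 extra pairs costs 2P = 488 kJ/mol, so E(LS) = -595 + 488 = -107 kJ/mol.
Thus E(LS) − E(HS) = -8 kJ/mol.

-8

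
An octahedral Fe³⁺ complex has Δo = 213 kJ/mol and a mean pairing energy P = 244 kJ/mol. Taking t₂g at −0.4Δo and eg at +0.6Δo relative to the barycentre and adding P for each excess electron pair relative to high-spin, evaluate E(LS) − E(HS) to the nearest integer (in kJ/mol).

62

Fe sits in group 8; removing 3 electrons leaves Fe³⁺ with 8 − 3 = 5 d electrons.
High-spin d⁵ fills as t₂g³ eg² with CFSE 3(−0.4) + 2(+0.6) = 0.0Δo = 0 kJ/mol.
For low-spin the configuration is t₂g⁵ eg⁰: orbital energy -2.0 × 213 = -426 kJ/mol, and 2 additional pairs relative to high-spin add 488 kJ/mol, giving 62 kJ/mol.
E(LS) − E(HS) = 62 − (0) = 62 kJ/mol.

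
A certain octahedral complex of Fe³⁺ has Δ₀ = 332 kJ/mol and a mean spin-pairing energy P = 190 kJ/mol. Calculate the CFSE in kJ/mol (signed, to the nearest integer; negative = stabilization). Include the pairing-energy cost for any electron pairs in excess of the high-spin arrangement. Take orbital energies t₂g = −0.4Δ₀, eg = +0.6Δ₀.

-284

Fe sits in group 8; removing 3 electrons leaves Fe³⁺ with 8 − 3 = 5 d electrons.
With Δ₀ > P the complex is low-spin.
Configuration: t₂g⁵ eg⁰.
Orbital CFSE = -2.0Δ₀ = -2.0 × 332 = -664 kJ/mol.
Excess pairs vs high-spin: 2 − 0 = 2; pairing cost = +380 kJ/mol.
Net CFSE = -664 + 380 = -284 kJ/mol.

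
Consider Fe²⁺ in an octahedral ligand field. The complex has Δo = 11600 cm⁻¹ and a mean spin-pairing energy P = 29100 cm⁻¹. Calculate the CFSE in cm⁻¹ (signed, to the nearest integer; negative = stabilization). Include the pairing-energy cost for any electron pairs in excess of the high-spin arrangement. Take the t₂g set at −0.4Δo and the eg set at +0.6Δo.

-4640

Fe²⁺: group 8, so d-count = 8 − 2 = 6.
Since Δo = 11600 cm⁻¹ < P = 29100 cm⁻¹, the complex adopts the high-spin configuration.
Configuration: t₂g⁴ eg².
Orbital CFSE = -0.4Δo = -0.4 × 11600 = -4640 cm⁻¹.
High-spin has no excess pairs, so no pairing correction applies.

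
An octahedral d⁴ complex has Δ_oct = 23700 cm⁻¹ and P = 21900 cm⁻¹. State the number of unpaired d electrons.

2

Here Δ_oct > P (23700 > 21900), so the low-spin state is favoured.
Configuration: t₂g⁴ eg⁰.
Unpaired electrons: 2.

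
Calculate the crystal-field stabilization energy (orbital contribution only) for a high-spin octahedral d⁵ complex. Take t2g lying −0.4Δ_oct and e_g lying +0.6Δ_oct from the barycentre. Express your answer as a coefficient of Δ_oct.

Configuration: t2g^3 e_g^2.
CFSE = 3(-0.4Δ_oct) + 2(0.6Δ_oct) = -1.2Δ_oct + 1.2Δ_oct = 0.0Δ_oct.

0.0 Δ_oct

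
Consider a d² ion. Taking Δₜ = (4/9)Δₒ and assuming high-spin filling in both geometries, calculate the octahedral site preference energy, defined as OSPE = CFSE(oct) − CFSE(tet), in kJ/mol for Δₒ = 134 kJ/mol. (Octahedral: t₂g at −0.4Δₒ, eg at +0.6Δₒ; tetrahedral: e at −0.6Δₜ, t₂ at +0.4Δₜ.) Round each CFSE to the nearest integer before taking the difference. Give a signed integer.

Octahedral (high-spin): t₂g² eg⁰, CFSE = 2(−0.4) + 0(+0.6) = -0.8Δₒ = -0.8 × 134 = -107 kJ/mol.
In a tetrahedral site the filling is e² t₂⁰: CFSE(tet) = -1.2Δₜ = -1.2 × (4/9)(134) = -71 kJ/mol.
OSPE = -107 − (-71) = -36 kJ/mol.

-36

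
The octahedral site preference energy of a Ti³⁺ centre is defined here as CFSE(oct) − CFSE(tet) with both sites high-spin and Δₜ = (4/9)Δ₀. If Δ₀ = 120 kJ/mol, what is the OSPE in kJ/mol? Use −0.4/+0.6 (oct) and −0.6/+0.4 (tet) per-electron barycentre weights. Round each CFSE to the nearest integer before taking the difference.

Ti is in group 4, so Ti³⁺ is d¹ (4 − 3 = 1).
In an octahedral site d¹ (HS) is t2g^1 e_g^0, giving CFSE(oct) = -0.4Δ₀ = -48 kJ/mol.
Tetrahedral: e^1 t2^0, CFSE = 1(−0.6) + 0(+0.4) = -0.6Δₜ = -0.6 × (4/9) × 120 = -32 kJ/mol.
Subtracting, OSPE = -48 − (-32) = -16 kJ/mol.

-16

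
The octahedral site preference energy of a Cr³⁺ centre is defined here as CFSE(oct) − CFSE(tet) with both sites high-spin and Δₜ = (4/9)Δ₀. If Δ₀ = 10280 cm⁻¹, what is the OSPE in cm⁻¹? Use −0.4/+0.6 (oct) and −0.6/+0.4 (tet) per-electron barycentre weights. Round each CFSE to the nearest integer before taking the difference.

Cr³⁺: group 6, so d-count = 6 − 3 = 3.
In an octahedral site d³ (HS) is t₂g³ eg⁰, giving CFSE(oct) = -1.2Δ₀ = -12336 cm⁻¹.
Tetrahedral e² t₂¹ gives -0.8Δₜ = -0.8 × (4/9) × 10280 = -3655 cm⁻¹.
Subtracting, OSPE = -12336 − (-3655) = -8681 cm⁻¹.

-8681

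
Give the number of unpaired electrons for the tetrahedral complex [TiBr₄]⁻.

Each Br⁻ contributes -1; 4 × (-1) = -4. With overall charge -1, Ti is in the +3 oxidation state.
Group 4 minus oxidation state +3 gives a d¹ configuration for Ti³⁺.
Tetrahedral splitting is small, so the complex is high-spin.
Configuration: e^1 t2^0, giving 1 unpaired electron.

1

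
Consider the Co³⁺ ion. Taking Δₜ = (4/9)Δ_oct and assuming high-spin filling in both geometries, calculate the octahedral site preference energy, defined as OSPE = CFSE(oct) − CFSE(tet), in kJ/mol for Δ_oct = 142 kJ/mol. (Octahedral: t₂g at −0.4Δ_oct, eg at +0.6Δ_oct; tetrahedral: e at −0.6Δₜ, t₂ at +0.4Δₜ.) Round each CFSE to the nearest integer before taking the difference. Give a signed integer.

-19

Group 9 minus oxidation state +3 gives a d⁶ configuration for Co³⁺.
Octahedral (high-spin): t2g^4 e_g^2, CFSE = 4(−0.4) + 2(+0.6) = -0.4Δ_oct = -0.4 × 142 = -57 kJ/mol.
In a tetrahedral site the filling is e^3 t2^3: CFSE(tet) = -0.6Δₜ = -0.6 × (4/9)(142) = -38 kJ/mol.
OSPE = CFSE(oct) − CFSE(tet) = -57 − (-38) = -19 kJ/mol.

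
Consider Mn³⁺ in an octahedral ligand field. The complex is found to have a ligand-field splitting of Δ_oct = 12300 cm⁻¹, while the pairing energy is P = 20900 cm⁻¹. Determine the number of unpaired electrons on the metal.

Mn is in group 7, so Mn³⁺ is d⁴ (7 − 3 = 4).
Since Δ_oct = 12300 cm⁻¹ < P = 20900 cm⁻¹, the complex adopts the high-spin configuration.
Filling d⁴ accordingly: t₂g³ eg¹.
Unpaired electrons: 4.

4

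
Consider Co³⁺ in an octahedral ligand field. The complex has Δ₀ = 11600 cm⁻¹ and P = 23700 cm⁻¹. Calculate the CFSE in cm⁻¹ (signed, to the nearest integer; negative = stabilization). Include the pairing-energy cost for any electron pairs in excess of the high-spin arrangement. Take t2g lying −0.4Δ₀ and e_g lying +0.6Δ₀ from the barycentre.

-4640

Group 9 minus oxidation state +3 gives a d⁶ configuration for Co³⁺.
With Δ₀ < P the complex is high-spin.
Filling d⁶ accordingly: t2g^4 e_g^2.
Orbital CFSE = -0.4Δ₀ = -0.4 × 11600 = -4640 cm⁻¹.
High-spin has no excess pairs, so no pairing correction applies.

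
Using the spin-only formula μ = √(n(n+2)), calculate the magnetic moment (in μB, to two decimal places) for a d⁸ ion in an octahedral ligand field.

2.83 μB

Configuration: t₂g⁶ eg² → 2 unpaired electrons.
μ(spin-only) = √[2(2+2)] = √8 ≈ 2.83 μB.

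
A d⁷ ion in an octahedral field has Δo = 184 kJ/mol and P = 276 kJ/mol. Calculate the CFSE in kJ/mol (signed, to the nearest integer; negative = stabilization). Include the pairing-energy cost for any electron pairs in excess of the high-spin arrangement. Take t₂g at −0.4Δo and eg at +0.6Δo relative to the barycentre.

Here Δo < P (184 < 276), so the high-spin state is favoured.
Filling d⁷ accordingly: t₂g⁵ eg².
Orbital CFSE = -0.8Δo = -0.8 × 184 = -147 kJ/mol.
High-spin has no excess pairs, so no pairing correction applies.

-147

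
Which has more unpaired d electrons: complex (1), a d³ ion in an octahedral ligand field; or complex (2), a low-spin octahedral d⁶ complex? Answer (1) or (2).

(1)

(1): t₂g³ eg⁰ → 3 unpaired.
(2): t₂g⁶ eg⁰ → 0 unpaired.
So (1) has more unpaired electrons.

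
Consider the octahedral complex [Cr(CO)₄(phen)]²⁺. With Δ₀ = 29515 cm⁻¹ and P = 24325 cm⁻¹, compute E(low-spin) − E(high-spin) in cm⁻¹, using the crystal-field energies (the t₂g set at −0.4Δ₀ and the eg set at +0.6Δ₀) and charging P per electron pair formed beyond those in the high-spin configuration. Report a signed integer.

Ligand charges: 4×(+0) from CO and 1×(+0) from phen sum to +0; with overall charge +2, Cr is +2.
Group 6 minus oxidation state +2 gives a d⁴ configuration for Cr²⁺.
High-spin: t₂g³ eg¹, CFSE = -0.6Δ₀ = -17709 cm⁻¹.
For low-spin the configuration is t₂g⁴ eg⁰: orbital energy -1.6 × 29515 = -47224 cm⁻¹, and 1 additional pair relative to high-spin adds 24325 cm⁻¹, giving -22899 cm⁻¹.
E(LS) − E(HS) = -22899 − (-17709) = -5190 cm⁻¹.

-5190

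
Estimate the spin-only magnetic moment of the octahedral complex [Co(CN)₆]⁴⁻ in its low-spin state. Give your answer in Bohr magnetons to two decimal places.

Each CN⁻ contributes -1; 6 × (-1) = -6. With overall charge -4, Co is in the +2 oxidation state.
Co sits in group 9; removing 2 electrons leaves Co²⁺ with 9 − 2 = 7 d electrons.
Configuration: t₂g⁶ eg¹ → 1 unpaired electron.
μ(spin-only) = √[1(1+2)] = √3 ≈ 1.73 Bohr magnetons.

1.73 Bohr magnetons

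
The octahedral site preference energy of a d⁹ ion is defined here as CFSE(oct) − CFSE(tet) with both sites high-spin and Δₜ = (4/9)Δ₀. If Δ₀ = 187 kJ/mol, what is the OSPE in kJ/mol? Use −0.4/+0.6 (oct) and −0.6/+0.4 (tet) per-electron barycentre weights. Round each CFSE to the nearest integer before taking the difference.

In an octahedral site d⁹ (HS) is t₂g⁶ eg³, giving CFSE(oct) = -0.6Δ₀ = -112 kJ/mol.
Tetrahedral: e⁴ t₂⁵, CFSE = 4(−0.6) + 5(+0.4) = -0.4Δₜ = -0.4 × (4/9) × 187 = -33 kJ/mol.
OSPE = CFSE(oct) − CFSE(tet) = -112 − (-33) = -79 kJ/mol.

-79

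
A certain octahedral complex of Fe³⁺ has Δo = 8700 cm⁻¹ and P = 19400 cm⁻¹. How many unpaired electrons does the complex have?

Group 8 minus oxidation state +3 gives a d⁵ configuration for Fe³⁺.
With Δo < P the complex is high-spin.
Configuration: t₂g³ eg².
Unpaired electrons: 5.

5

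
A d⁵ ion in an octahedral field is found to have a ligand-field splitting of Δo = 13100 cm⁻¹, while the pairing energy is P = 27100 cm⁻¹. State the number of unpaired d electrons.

5

Δo < P, so pairing is avoided: the ground state is high-spin.
Configuration: t₂g³ eg².
Unpaired electrons: 5.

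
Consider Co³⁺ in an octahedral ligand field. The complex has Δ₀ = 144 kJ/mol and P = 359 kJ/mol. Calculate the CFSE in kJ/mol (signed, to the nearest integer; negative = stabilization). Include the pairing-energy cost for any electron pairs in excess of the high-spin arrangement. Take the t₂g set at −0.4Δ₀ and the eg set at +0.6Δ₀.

-58

Group 9 minus oxidation state +3 gives a d⁶ configuration for Co³⁺.
Since Δ₀ = 144 kJ/mol < P = 359 kJ/mol, the complex adopts the high-spin configuration.
Configuration: t₂g⁴ eg².
Orbital CFSE = -0.4Δ₀ = -0.4 × 144 = -58 kJ/mol.
High-spin has no excess pairs, so no pairing correction applies.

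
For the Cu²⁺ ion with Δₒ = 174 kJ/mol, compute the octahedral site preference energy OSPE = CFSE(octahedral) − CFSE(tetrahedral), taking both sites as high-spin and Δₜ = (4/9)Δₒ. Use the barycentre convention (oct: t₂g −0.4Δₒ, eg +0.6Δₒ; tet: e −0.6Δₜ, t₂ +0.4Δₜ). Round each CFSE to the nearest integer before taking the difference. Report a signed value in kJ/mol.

Cu is in group 11, so Cu²⁺ is d⁹ (11 − 2 = 9).
Octahedral high-spin t₂g⁶ eg³: CFSE = -0.6 × 174 = -104 kJ/mol.
In a tetrahedral site the filling is e⁴ t₂⁵: CFSE(tet) = -0.4Δₜ = -0.4 × (4/9)(174) = -31 kJ/mol.
Subtracting, OSPE = -104 − (-31) = -73 kJ/mol.

-73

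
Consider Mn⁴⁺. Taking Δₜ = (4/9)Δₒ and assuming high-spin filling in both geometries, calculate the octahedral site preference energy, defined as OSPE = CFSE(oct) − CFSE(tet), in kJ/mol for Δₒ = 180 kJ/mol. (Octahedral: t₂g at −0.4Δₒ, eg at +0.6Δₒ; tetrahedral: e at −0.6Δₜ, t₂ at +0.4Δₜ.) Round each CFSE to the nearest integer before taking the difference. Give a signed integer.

Mn sits in group 7; removing 4 electrons leaves Mn⁴⁺ with 7 − 4 = 3 d electrons.
In an octahedral site d³ (HS) is t2g^3 e_g^0, giving CFSE(oct) = -1.2Δₒ = -216 kJ/mol.
Tetrahedral: e^2 t2^1, CFSE = 2(−0.6) + 1(+0.4) = -0.8Δₜ = -0.8 × (4/9) × 180 = -64 kJ/mol.
OSPE = -216 − (-64) = -152 kJ/mol.

-152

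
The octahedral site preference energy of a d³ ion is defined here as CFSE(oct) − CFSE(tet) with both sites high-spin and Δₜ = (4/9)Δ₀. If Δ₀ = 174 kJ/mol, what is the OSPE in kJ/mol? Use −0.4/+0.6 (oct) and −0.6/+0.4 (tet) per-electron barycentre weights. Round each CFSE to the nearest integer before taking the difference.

-147

Octahedral high-spin t₂g³ eg⁰: CFSE = -1.2 × 174 = -209 kJ/mol.
In a tetrahedral site the filling is e² t₂¹: CFSE(tet) = -0.8Δₜ = -0.8 × (4/9)(174) = -62 kJ/mol.
OSPE = -209 − (-62) = -147 kJ/mol.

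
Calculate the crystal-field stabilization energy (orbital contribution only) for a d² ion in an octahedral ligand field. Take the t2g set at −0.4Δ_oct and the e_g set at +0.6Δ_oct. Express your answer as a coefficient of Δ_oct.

Configuration: t2g^2 e_g^0.
CFSE = 2(-0.4Δ_oct) + 0(0.6Δ_oct) = -0.8Δ_oct + 0.0Δ_oct = -0.8Δ_oct.

-0.8 Δ_oct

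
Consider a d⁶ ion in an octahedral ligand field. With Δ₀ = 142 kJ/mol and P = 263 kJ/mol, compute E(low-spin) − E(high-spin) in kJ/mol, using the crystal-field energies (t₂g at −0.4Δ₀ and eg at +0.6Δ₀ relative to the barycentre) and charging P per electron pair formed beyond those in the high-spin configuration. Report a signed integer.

High-spin d⁶ fills as t₂g⁴ eg² with CFSE 4(−0.4) + 2(+0.6) = -0.4Δ₀ = -57 kJ/mol.
Low-spin: t₂g⁶ eg⁰, orbital CFSE = -2.4Δ₀ = -341 kJ/mol; plus 2 excess pairs × P = +526 kJ/mol; total 185 kJ/mol.
The difference is 185 − (-57) = 242 kJ/mol, so high-spin lies lower.

242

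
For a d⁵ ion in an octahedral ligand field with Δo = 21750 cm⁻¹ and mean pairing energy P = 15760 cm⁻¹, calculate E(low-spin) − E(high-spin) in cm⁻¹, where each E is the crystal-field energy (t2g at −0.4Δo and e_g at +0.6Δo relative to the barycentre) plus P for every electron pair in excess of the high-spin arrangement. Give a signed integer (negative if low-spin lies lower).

High-spin: t2g^3 e_g^2, CFSE = 0.0Δo = 0 cm⁻¹.
Low-spin: t2g^5 e_g^0, orbital CFSE = -2.0Δo = -43500 cm⁻¹; plus 2 excess pairs × P = +31520 cm⁻¹; total -11980 cm⁻¹.
The difference is -11980 − (0) = -11980 cm⁻¹, so low-spin lies lower.

-11980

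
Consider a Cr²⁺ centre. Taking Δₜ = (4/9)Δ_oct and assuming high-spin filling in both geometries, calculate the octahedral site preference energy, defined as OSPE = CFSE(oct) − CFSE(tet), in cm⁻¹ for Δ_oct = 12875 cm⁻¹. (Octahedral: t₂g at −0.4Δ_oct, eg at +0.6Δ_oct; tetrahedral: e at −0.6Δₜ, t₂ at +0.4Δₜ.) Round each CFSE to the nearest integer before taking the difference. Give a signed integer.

-5436

Cr²⁺: group 6, so d-count = 6 − 2 = 4.
In an octahedral site d⁴ (HS) is t₂g³ eg¹, giving CFSE(oct) = -0.6Δ_oct = -7725 cm⁻¹.
Tetrahedral: e² t₂², CFSE = 2(−0.6) + 2(+0.4) = -0.4Δₜ = -0.4 × (4/9) × 12875 = -2289 cm⁻¹.
Subtracting, OSPE = -7725 − (-2289) = -5436 cm⁻¹.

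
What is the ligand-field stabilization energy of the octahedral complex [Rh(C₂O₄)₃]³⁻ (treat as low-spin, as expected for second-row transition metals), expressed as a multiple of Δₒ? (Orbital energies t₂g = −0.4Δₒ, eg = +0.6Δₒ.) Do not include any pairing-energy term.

Each C₂O₄²⁻ contributes -2; 3 × (-2) = -6. With overall charge -3, Rh is in the +3 oxidation state.
Group 9 minus oxidation state +3 gives a d⁶ configuration for Rh³⁺.
Configuration: t₂g⁶ eg⁰.
CFSE = 6(-0.4Δₒ) + 0(0.6Δₒ) = -2.4Δₒ + 0.0Δₒ = -2.4Δₒ.

-2.4 Δₒ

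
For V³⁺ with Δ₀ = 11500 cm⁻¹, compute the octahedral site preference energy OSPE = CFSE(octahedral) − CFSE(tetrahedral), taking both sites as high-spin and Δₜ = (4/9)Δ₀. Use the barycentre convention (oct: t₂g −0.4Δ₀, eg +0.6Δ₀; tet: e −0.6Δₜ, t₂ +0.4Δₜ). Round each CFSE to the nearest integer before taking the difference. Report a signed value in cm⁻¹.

-3067

V sits in group 5; removing 3 electrons leaves V³⁺ with 5 − 3 = 2 d electrons.
Octahedral high-spin t2g^2 e_g^0: CFSE = -0.8 × 11500 = -9200 cm⁻¹.
Tetrahedral: e^2 t2^0, CFSE = 2(−0.6) + 0(+0.4) = -1.2Δₜ = -1.2 × (4/9) × 11500 = -6133 cm⁻¹.
Subtracting, OSPE = -9200 − (-6133) = -3067 cm⁻¹.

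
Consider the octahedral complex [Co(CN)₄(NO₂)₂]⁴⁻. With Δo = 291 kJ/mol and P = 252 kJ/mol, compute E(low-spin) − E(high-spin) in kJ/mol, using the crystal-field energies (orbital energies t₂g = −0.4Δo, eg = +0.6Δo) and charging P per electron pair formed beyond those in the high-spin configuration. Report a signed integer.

Ligand charges: 4×(-1) from CN⁻ and 2×(-1) from NO₂⁻ sum to -6; with overall charge -4, Co is +2.
Co²⁺: group 9, so d-count = 9 − 2 = 7.
High-spin d⁷ fills as t₂g⁵ eg² with CFSE 5(−0.4) + 2(+0.6) = -0.8Δo = -233 kJ/mol.
Low-spin: t₂g⁶ eg¹, orbital CFSE = -1.8Δo = -524 kJ/mol; plus 1 excess pair × P = +252 kJ/mol; total -272 kJ/mol.
The difference is -272 − (-233) = -39 kJ/mol, so low-spin lies lower.

-39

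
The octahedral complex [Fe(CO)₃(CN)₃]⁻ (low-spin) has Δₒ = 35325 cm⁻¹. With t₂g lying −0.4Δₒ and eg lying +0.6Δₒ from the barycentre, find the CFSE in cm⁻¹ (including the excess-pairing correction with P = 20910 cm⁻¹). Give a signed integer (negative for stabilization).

Ligand charges: 3×(+0) from CO and 3×(-1) from CN⁻ sum to -3; with overall charge -1, Fe is +2.
Fe sits in group 8; removing 2 electrons leaves Fe²⁺ with 8 − 2 = 6 d electrons.
The d⁶ electrons fill as t₂g⁶ eg⁰.
Orbital CFSE = 6(-0.4) + 0(0.6) = -2.4Δₒ = -2.4 × 35325 = -84780 cm⁻¹.
Relative to high-spin t₂g⁴ eg² (1 paired), the low-spin configuration has 2 additional pairs, contributing +2 × 20910 = +41820 cm⁻¹.
Overall CFSE = -84780 + 41820 = -42960 cm⁻¹.

-42960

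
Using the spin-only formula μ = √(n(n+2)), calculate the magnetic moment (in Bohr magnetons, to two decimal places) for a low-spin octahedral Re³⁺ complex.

2.83 Bohr magnetons

Re³⁺: group 7, so d-count = 7 − 3 = 4.
Configuration: t2g^4 e_g^0 → 2 unpaired electrons.
μ(spin-only) = √[2(2+2)] = √8 ≈ 2.83 Bohr magnetons.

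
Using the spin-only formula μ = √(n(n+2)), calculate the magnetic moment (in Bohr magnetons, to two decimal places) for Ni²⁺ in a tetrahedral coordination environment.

Ni sits in group 10; removing 2 electrons leaves Ni²⁺ with 10 − 2 = 8 d electrons.
Tetrahedral splitting is small, so the complex is high-spin.
Configuration: e^4 t2^4 → 2 unpaired electrons.
μ(spin-only) = √[2(2+2)] = √8 ≈ 2.83 Bohr magnetons.

2.83 Bohr magnetons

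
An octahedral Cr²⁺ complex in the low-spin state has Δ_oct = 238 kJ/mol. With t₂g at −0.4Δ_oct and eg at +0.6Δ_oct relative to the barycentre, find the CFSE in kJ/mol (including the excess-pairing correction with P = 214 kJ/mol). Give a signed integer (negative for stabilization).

Group 6 minus oxidation state +2 gives a d⁴ configuration for Cr²⁺.
Electron filling gives t₂g⁴ eg⁰.
Orbital CFSE = 4(-0.4) + 0(0.6) = -1.6Δ_oct = -1.6 × 238 = -381 kJ/mol.
Relative to high-spin t₂g³ eg¹ (0 paired), the low-spin configuration has 1 additional pair, contributing +1 × 214 = +214 kJ/mol.
Combining: -381 + 214 = -167 kJ/mol.

-167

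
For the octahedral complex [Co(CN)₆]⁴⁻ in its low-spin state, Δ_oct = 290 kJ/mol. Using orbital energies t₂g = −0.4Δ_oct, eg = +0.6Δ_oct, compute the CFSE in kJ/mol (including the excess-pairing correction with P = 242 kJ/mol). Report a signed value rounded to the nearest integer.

-280

Each CN⁻ contributes -1; 6 × (-1) = -6. With overall charge -4, Co is in the +2 oxidation state.
Co²⁺: group 9, so d-count = 9 − 2 = 7.
The d⁷ electrons fill as t₂g⁶ eg¹.
The orbital stabilization is -1.8Δ_oct = -1.8 × 290 = -522 kJ/mol.
Relative to high-spin t₂g⁵ eg² (2 paired), the low-spin configuration has 1 additional pair, contributing +1 × 242 = +242 kJ/mol.
Overall CFSE = -522 + 242 = -280 kJ/mol.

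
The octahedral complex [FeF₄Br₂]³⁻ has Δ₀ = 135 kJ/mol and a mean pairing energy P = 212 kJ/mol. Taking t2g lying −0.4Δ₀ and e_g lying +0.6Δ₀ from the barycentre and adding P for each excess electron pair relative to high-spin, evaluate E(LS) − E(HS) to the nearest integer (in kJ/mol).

Ligand charges: 4×(-1) from F⁻ and 2×(-1) from Br⁻ sum to -6; with overall charge -3, Fe is +3.
Fe is in group 8, so Fe³⁺ is d⁵ (8 − 3 = 5).
High-spin: t2g^3 e_g^2, CFSE = 0.0Δ₀ = 0 kJ/mol.
For low-spin the configuration is t2g^5 e_g^0: orbital energy -2.0 × 135 = -270 kJ/mol, and 2 additional pairs relative to high-spin add 424 kJ/mol, giving 154 kJ/mol.
E(LS) − E(HS) = 154 − (0) = 154 kJ/mol.

154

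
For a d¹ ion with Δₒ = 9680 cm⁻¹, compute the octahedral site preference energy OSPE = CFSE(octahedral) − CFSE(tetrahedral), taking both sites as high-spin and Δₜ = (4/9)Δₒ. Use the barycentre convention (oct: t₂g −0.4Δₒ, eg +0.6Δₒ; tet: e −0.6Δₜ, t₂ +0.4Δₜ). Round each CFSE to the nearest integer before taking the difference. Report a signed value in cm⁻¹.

-1291

Octahedral high-spin t2g^1 e_g^0: CFSE = -0.4 × 9680 = -3872 cm⁻¹.
Tetrahedral e^1 t2^0 gives -0.6Δₜ = -0.6 × (4/9) × 9680 = -2581 cm⁻¹.
OSPE = CFSE(oct) − CFSE(tet) = -3872 − (-2581) = -1291 cm⁻¹.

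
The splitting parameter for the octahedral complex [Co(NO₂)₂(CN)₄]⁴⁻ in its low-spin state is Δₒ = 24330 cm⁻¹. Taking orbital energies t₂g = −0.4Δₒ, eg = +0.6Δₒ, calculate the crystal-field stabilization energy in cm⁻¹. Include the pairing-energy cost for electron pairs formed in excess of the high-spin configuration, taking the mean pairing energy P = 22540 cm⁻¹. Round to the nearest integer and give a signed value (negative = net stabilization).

-21254

Ligand charges: 2×(-1) from NO₂⁻ and 4×(-1) from CN⁻ sum to -6; with overall charge -4, Co is +2.
Co sits in group 9; removing 2 electrons leaves Co²⁺ with 9 − 2 = 7 d electrons.
Configuration: t₂g⁶ eg¹.
Orbital CFSE = 6(-0.4) + 1(0.6) = -1.8Δₒ = -1.8 × 24330 = -43794 cm⁻¹.
Pairing penalty: 3 pairs vs 2 in the high-spin reference → 1 extra × P = 22540 cm⁻¹.
Overall CFSE = -43794 + 22540 = -21254 cm⁻¹.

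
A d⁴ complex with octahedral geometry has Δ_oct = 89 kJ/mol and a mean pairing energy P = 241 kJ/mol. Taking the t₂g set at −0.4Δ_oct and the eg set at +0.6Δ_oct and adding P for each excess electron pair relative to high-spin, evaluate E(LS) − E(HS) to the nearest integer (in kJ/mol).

152

In the high-spin limit (t₂g³ eg¹) the orbital term is -0.6Δ_oct = -53 kJ/mol, with no excess pairing.
Low-spin t₂g⁴ eg⁰ gives -1.6Δ_oct = -142 kJ/mol, but forming 1 extra pair costs 1P = 241 kJ/mol, so E(LS) = -142 + 241 = 99 kJ/mol.
Thus E(LS) − E(HS) = 152 kJ/mol.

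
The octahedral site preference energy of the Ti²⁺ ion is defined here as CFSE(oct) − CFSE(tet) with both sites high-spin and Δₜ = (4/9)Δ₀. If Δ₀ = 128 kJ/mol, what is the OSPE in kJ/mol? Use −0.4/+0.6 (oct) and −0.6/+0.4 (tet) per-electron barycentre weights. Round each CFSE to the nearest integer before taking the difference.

-34

Ti²⁺: group 4, so d-count = 4 − 2 = 2.
In an octahedral site d² (HS) is t2g^2 e_g^0, giving CFSE(oct) = -0.8Δ₀ = -102 kJ/mol.
Tetrahedral: e^2 t2^0, CFSE = 2(−0.6) + 0(+0.4) = -1.2Δₜ = -1.2 × (4/9) × 128 = -68 kJ/mol.
OSPE = CFSE(oct) − CFSE(tet) = -102 − (-68) = -34 kJ/mol.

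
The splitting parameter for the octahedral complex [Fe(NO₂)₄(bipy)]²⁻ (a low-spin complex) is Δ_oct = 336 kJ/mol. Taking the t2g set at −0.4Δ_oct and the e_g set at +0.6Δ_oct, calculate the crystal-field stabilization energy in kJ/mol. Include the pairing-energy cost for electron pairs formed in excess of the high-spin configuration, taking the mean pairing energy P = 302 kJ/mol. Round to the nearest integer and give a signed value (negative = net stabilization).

-202

Ligand charges: 4×(-1) from NO₂⁻ and 1×(+0) from bipy sum to -4; with overall charge -2, Fe is +2.
Group 8 minus oxidation state +2 gives a d⁶ configuration for Fe²⁺.
Configuration: t2g^6 e_g^0.
CFSE(orbital) = 6×(-0.4Δ_oct) + 0×(0.6Δ_oct) = -2.4Δ_oct; with Δ_oct = 336 kJ/mol that is -806 kJ/mol.
Pairing penalty: 3 pairs vs 1 in the high-spin reference → 2 extra × P = 604 kJ/mol.
Overall CFSE = -806 + 604 = -202 kJ/mol.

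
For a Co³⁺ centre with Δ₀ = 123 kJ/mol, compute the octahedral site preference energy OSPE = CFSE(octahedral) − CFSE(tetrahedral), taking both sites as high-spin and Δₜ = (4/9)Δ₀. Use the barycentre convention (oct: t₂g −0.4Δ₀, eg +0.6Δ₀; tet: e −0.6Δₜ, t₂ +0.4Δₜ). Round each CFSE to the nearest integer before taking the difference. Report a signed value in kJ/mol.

Co is in group 9, so Co³⁺ is d⁶ (9 − 3 = 6).
In an octahedral site d⁶ (HS) is t₂g⁴ eg², giving CFSE(oct) = -0.4Δ₀ = -49 kJ/mol.
In a tetrahedral site the filling is e³ t₂³: CFSE(tet) = -0.6Δₜ = -0.6 × (4/9)(123) = -33 kJ/mol.
OSPE = -49 − (-33) = -16 kJ/mol.

-16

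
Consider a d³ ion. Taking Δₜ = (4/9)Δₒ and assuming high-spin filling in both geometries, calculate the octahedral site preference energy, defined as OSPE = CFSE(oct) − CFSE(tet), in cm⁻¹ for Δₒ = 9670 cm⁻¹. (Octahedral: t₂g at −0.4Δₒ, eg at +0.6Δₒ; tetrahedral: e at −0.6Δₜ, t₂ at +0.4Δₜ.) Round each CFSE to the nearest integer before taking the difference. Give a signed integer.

-8166

Octahedral (high-spin): t₂g³ eg⁰, CFSE = 3(−0.4) + 0(+0.6) = -1.2Δₒ = -1.2 × 9670 = -11604 cm⁻¹.
In a tetrahedral site the filling is e² t₂¹: CFSE(tet) = -0.8Δₜ = -0.8 × (4/9)(9670) = -3438 cm⁻¹.
Subtracting, OSPE = -11604 − (-3438) = -8166 cm⁻¹.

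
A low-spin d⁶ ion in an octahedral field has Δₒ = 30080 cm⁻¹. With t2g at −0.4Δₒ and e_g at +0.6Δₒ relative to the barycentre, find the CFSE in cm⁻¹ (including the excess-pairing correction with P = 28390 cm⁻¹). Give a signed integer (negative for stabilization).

Configuration: t2g^6 e_g^0.
CFSE(orbital) = 6×(-0.4Δₒ) + 0×(0.6Δₒ) = -2.4Δₒ; with Δₒ = 30080 cm⁻¹ that is -72192 cm⁻¹.
High-spin d⁶ would be t2g^4 e_g^2 with 1 pair; low-spin has 3, so 2 excess pairs cost +2P = +56780 cm⁻¹.
Net CFSE = -72192 + 56780 = -15412 cm⁻¹.

-15412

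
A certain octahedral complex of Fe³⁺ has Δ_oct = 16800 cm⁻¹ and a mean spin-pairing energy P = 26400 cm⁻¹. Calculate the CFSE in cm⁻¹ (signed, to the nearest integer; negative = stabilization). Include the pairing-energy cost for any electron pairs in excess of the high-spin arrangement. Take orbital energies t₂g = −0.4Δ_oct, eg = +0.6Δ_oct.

0

Fe sits in group 8; removing 3 electrons leaves Fe³⁺ with 8 − 3 = 5 d electrons.
With Δ_oct < P the complex is high-spin.
Configuration: t₂g³ eg².
Orbital CFSE = 0.0Δ_oct = 0.0 × 16800 = 0 cm⁻¹.
High-spin has no excess pairs, so no pairing correction applies.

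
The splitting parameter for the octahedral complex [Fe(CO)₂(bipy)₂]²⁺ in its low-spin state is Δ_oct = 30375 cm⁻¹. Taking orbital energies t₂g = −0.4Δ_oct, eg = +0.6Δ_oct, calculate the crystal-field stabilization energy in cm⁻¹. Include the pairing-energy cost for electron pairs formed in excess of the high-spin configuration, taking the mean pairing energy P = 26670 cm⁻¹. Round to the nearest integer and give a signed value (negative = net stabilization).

-19560

Ligand charges: 2×(+0) from CO and 2×(+0) from bipy sum to +0; with overall charge +2, Fe is +2.
Fe sits in group 8; removing 2 electrons leaves Fe²⁺ with 8 − 2 = 6 d electrons.
Configuration: t₂g⁶ eg⁰.
CFSE(orbital) = 6×(-0.4Δ_oct) + 0×(0.6Δ_oct) = -2.4Δ_oct; with Δ_oct = 30375 cm⁻¹ that is -72900 cm⁻¹.
Pairing penalty: 3 pairs vs 1 in the high-spin reference → 2 extra × P = 53340 cm⁻¹.
Combining: -72900 + 53340 = -19560 cm⁻¹.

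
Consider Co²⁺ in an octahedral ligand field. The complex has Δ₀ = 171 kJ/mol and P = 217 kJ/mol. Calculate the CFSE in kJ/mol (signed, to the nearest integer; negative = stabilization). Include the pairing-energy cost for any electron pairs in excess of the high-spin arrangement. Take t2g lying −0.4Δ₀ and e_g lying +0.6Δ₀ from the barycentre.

-137

Group 9 minus oxidation state +2 gives a d⁷ configuration for Co²⁺.
Δ₀ < P, so pairing is avoided: the ground state is high-spin.
Filling d⁷ accordingly: t2g^5 e_g^2.
Orbital CFSE = -0.8Δ₀ = -0.8 × 171 = -137 kJ/mol.
High-spin has no excess pairs, so no pairing correction applies.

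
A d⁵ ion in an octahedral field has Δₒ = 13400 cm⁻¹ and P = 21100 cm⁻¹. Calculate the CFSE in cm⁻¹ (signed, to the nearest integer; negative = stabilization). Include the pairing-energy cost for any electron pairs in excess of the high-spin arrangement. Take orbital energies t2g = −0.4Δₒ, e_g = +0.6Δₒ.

With Δₒ < P the complex is high-spin.
Filling d⁵ accordingly: t2g^3 e_g^2.
Orbital CFSE = 0.0Δₒ = 0.0 × 13400 = 0 cm⁻¹.
High-spin has no excess pairs, so no pairing correction applies.

0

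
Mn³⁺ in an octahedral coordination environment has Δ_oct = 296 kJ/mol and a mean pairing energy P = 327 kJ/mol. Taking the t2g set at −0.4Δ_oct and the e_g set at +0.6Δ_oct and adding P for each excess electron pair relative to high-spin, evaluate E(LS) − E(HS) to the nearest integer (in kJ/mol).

Mn³⁺: group 7, so d-count = 7 − 3 = 4.
In the high-spin limit (t2g^3 e_g^1) the orbital term is -0.6Δ_oct = -178 kJ/mol, with no excess pairing.
For low-spin the configuration is t2g^4 e_g^0: orbital energy -1.6 × 296 = -474 kJ/mol, and 1 additional pair relative to high-spin adds 327 kJ/mol, giving -147 kJ/mol.
The difference is -147 − (-178) = 31 kJ/mol, so high-spin lies lower.

31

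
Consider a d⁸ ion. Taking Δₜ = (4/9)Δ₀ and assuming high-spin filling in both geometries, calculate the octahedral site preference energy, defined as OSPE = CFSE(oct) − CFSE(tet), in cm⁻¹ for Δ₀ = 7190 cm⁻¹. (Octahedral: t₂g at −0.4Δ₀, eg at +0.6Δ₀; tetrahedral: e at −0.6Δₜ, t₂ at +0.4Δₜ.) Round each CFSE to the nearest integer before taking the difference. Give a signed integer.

Octahedral (high-spin): t₂g⁶ eg², CFSE = 6(−0.4) + 2(+0.6) = -1.2Δ₀ = -1.2 × 7190 = -8628 cm⁻¹.
Tetrahedral: e⁴ t₂⁴, CFSE = 4(−0.6) + 4(+0.4) = -0.8Δₜ = -0.8 × (4/9) × 7190 = -2556 cm⁻¹.
Subtracting, OSPE = -8628 − (-2556) = -6072 cm⁻¹.

-6072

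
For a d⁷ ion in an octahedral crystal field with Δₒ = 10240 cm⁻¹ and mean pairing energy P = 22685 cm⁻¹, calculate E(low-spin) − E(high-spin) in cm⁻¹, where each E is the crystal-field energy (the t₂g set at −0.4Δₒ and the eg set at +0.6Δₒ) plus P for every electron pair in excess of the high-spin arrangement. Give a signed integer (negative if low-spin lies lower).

In the high-spin limit (t₂g⁵ eg²) the orbital term is -0.8Δₒ = -8192 cm⁻¹, with no excess pairing.
Low-spin t₂g⁶ eg¹ gives -1.8Δₒ = -18432 cm⁻¹, but forming 1 extra pair costs 1P = 22685 cm⁻¹, so E(LS) = -18432 + 22685 = 4253 cm⁻¹.
E(LS) − E(HS) = 4253 − (-8192) = 12445 cm⁻¹.

12445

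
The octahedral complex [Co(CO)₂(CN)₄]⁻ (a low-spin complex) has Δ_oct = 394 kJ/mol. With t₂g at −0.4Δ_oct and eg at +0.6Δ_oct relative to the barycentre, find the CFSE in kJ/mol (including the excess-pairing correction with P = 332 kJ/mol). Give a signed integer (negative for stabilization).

-282

Ligand charges: 2×(+0) from CO and 4×(-1) from CN⁻ sum to -4; with overall charge -1, Co is +3.
Group 9 minus oxidation state +3 gives a d⁶ configuration for Co³⁺.
Electron filling gives t₂g⁶ eg⁰.
CFSE(orbital) = 6×(-0.4Δ_oct) + 0×(0.6Δ_oct) = -2.4Δ_oct; with Δ_oct = 394 kJ/mol that is -946 kJ/mol.
Relative to high-spin t₂g⁴ eg² (1 paired), the low-spin configuration has 2 additional pairs, contributing +2 × 332 = +664 kJ/mol.
Combining: -946 + 664 = -282 kJ/mol.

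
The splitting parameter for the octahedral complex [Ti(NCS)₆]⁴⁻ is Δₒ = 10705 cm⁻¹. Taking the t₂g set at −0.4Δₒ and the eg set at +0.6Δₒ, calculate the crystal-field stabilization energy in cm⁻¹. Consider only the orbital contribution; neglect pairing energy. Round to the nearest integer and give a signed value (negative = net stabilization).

Each NCS⁻ contributes -1; 6 × (-1) = -6. With overall charge -4, Ti is in the +2 oxidation state.
Ti²⁺: group 4, so d-count = 4 − 2 = 2.
The d² electrons fill as t₂g² eg⁰.
Orbital CFSE = 2(-0.4) + 0(0.6) = -0.8Δₒ = -0.8 × 10705 = -8564 cm⁻¹.

-8564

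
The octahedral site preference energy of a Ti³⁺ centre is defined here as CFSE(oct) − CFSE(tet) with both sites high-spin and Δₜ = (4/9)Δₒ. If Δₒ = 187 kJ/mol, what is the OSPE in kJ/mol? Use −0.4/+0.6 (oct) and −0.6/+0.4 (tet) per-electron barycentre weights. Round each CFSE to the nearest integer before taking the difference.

-25

Ti sits in group 4; removing 3 electrons leaves Ti³⁺ with 4 − 3 = 1 d electrons.
Octahedral high-spin t₂g¹ eg⁰: CFSE = -0.4 × 187 = -75 kJ/mol.
Tetrahedral: e¹ t₂⁰, CFSE = 1(−0.6) + 0(+0.4) = -0.6Δₜ = -0.6 × (4/9) × 187 = -50 kJ/mol.
OSPE = CFSE(oct) − CFSE(tet) = -75 − (-50) = -25 kJ/mol.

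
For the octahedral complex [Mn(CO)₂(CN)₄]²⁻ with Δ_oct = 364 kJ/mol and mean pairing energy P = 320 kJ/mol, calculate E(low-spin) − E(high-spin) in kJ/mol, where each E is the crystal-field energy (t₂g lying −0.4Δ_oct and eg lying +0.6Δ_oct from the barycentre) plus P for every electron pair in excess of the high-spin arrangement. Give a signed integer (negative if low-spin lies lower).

Ligand charges: 2×(+0) from CO and 4×(-1) from CN⁻ sum to -4; with overall charge -2, Mn is +2.
Mn is in group 7, so Mn²⁺ is d⁵ (7 − 2 = 5).
High-spin d⁵ fills as t₂g³ eg² with CFSE 3(−0.4) + 2(+0.6) = 0.0Δ_oct = 0 kJ/mol.
Low-spin: t₂g⁵ eg⁰, orbital CFSE = -2.0Δ_oct = -728 kJ/mol; plus 2 excess pairs × P = +640 kJ/mol; total -88 kJ/mol.
The difference is -88 − (0) = -88 kJ/mol, so low-spin lies lower.

-88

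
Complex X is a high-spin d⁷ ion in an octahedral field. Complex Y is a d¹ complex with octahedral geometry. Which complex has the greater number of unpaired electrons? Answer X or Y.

X: t₂g⁵ eg² → 3 unpaired.
Y: t₂g¹ eg⁰ → 1 unpaired.
So X has more unpaired electrons.

X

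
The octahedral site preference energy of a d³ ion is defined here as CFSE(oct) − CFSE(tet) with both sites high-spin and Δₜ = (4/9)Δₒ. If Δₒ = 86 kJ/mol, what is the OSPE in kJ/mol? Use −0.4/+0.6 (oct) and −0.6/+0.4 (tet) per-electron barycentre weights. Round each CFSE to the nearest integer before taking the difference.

In an octahedral site d³ (HS) is t₂g³ eg⁰, giving CFSE(oct) = -1.2Δₒ = -103 kJ/mol.
Tetrahedral e² t₂¹ gives -0.8Δₜ = -0.8 × (4/9) × 86 = -31 kJ/mol.
Subtracting, OSPE = -103 − (-31) = -72 kJ/mol.

-72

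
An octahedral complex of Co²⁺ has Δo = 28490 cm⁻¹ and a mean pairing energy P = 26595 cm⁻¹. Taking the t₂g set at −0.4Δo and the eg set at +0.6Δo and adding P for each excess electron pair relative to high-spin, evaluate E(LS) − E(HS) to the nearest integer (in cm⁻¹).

-1895

Co sits in group 9; removing 2 electrons leaves Co²⁺ with 9 − 2 = 7 d electrons.
High-spin: t₂g⁵ eg², CFSE = -0.8Δo = -22792 cm⁻¹.
For low-spin the configuration is t₂g⁶ eg¹: orbital energy -1.8 × 28490 = -51282 cm⁻¹, and 1 additional pair relative to high-spin adds 26595 cm⁻¹, giving -24687 cm⁻¹.
The difference is -24687 − (-22792) = -1895 cm⁻¹, so low-spin lies lower.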